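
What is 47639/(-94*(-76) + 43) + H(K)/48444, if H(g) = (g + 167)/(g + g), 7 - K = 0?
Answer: 5385130427/812389732 ≈ 6.6288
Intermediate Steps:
K = 7 (K = 7 - 1*0 = 7 + 0 = 7)
H(g) = (167 + g)/(2*g) (H(g) = (167 + g)/((2*g)) = (167 + g)*(1/(2*g)) = (167 + g)/(2*g))
47639/(-94*(-76) + 43) + H(K)/48444 = 47639/(-94*(-76) + 43) + ((½)*(167 + 7)/7)/48444 = 47639/(7144 + 43) + ((½)*(⅐)*174)*(1/48444) = 47639/7187 + (87/7)*(1/48444) = 47639*(1/7187) + 29/113036 = 47639/7187 + 29/113036 = 5385130427/812389732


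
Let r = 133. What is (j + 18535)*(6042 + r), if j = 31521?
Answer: 309095800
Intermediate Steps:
(j + 18535)*(6042 + r) = (31521 + 18535)*(6042 + 133) = 50056*6175 = 309095800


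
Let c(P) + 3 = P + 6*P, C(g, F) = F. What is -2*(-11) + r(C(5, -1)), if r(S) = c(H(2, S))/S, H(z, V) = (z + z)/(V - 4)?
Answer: 153/5 ≈ 30.600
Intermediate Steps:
H(z, V) = 2*z/(-4 + V) (H(z, V) = (2*z)/(-4 + V) = 2*z/(-4 + V))
c(P) = -3 + 7*P (c(P) = -3 + (P + 6*P) = -3 + 7*P)
r(S) = (-3 + 28/(-4 + S))/S (r(S) = (-3 + 7*(2*2/(-4 + S)))/S = (-3 + 7*(4/(-4 + S)))/S = (-3 + 28/(-4 + S))/S)
-2*(-11) + r(C(5, -1)) = -2*(-11) + (40 - 3*(-1))/((-1)*(-4 - 1)) = 22 - 1*(40 + 3)/(-5) = 22 - 1*(-1/5)*43 = 22 + 43/5 = 153/5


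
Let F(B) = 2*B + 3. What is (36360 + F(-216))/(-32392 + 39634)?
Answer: 11977/2414 ≈ 4.9615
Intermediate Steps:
F(B) = 3 + 2*B
(36360 + F(-216))/(-32392 + 39634) = (36360 + (3 + 2*(-216)))/(-32392 + 39634) = (36360 + (3 - 432))/7242 = (36360 - 429)*(1/7242) = 35931*(1/7242) = 11977/2414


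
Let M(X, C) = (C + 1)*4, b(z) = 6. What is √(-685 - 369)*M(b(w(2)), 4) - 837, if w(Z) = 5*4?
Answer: -837 + 20*I*√1054 ≈ -837.0 + 649.31*I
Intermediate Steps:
w(Z) = 20
M(X, C) = 4 + 4*C (M(X, C) = (1 + C)*4 = 4 + 4*C)
√(-685 - 369)*M(b(w(2)), 4) - 837 = √(-685 - 369)*(4 + 4*4) - 837 = √(-1054)*(4 + 16) - 837 = (I*√1054)*20 - 837 = 20*I*√1054 - 837 = -837 + 20*I*√1054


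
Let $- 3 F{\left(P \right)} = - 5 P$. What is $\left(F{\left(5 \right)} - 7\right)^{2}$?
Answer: $\frac{16}{9} \approx 1.7778$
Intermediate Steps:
$F{\left(P \right)} = \frac{5 P}{3}$ ($F{\left(P \right)} = - \frac{\left(-5\right) P}{3} = \frac{5 P}{3}$)
$\left(F{\left(5 \right)} - 7\right)^{2} = \left(\frac{5}{3} \cdot 5 - 7\right)^{2} = \left(\frac{25}{3} - 7\right)^{2} = \left(\frac{4}{3}\right)^{2} = \frac{16}{9}$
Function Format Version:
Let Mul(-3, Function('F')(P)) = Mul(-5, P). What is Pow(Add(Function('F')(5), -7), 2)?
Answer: Rational(16, 9) ≈ 1.7778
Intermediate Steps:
Function('F')(P) = Mul(Rational(5, 3), P) (Function('F')(P) = Mul(Rational(-1, 3), Mul(-5, P)) = Mul(Rational(5, 3), P))
Pow(Add(Function('F')(5), -7), 2) = Pow(Add(Mul(Rational(5, 3), 5), -7), 2) = Pow(Add(Rational(25, 3), -7), 2) = Pow(Rational(4, 3), 2) = Rational(16, 9)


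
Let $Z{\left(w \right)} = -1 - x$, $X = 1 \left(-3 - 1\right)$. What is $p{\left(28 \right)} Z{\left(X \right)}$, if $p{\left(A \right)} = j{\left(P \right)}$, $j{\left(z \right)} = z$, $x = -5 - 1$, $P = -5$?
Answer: $-25$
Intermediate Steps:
$x = -6$
$X = -4$ ($X = 1 \left(-4\right) = -4$)
$Z{\left(w \right)} = 5$ ($Z{\left(w \right)} = -1 - -6 = -1 + 6 = 5$)
$p{\left(A \right)} = -5$
$p{\left(28 \right)} Z{\left(X \right)} = \left(-5\right) 5 = -25$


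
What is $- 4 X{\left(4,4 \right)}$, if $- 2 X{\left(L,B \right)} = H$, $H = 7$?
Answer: $14$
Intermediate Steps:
$X{\left(L,B \right)} = - \frac{7}{2}$ ($X{\left(L,B \right)} = \left(- \frac{1}{2}\right) 7 = - \frac{7}{2}$)
$- 4 X{\left(4,4 \right)} = \left(-4\right) \left(- \frac{7}{2}\right) = 14$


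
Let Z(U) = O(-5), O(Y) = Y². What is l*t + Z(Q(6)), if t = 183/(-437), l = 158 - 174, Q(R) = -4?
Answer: 13853/437 ≈ 31.700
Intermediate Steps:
l = -16
Z(U) = 25 (Z(U) = (-5)² = 25)
t = -183/437 (t = 183*(-1/437) = -183/437 ≈ -0.41876)
l*t + Z(Q(6)) = -16*(-183/437) + 25 = 2928/437 + 25 = 13853/437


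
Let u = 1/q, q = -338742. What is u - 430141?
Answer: -145706822623/338742 ≈ -4.3014e+5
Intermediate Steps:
u = -1/338742 (u = 1/(-338742) = -1/338742 ≈ -2.9521e-6)
u - 430141 = -1/338742 - 430141 = -145706822623/338742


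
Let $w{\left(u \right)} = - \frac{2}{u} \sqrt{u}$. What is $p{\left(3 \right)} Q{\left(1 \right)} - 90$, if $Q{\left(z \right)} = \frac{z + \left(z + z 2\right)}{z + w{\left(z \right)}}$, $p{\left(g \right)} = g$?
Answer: $-102$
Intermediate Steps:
$w{\left(u \right)} = - \frac{2}{\sqrt{u}}$
$Q{\left(z \right)} = \frac{4 z}{z - \frac{2}{\sqrt{z}}}$ ($Q{\left(z \right)} = \frac{z + \left(z + z 2\right)}{z - \frac{2}{\sqrt{z}}} = \frac{z + \left(z + 2 z\right)}{z - \frac{2}{\sqrt{z}}} = \frac{z + 3 z}{z - \frac{2}{\sqrt{z}}} = \frac{4 z}{z - \frac{2}{\sqrt{z}}}$)
$p{\left(3 \right)} Q{\left(1 \right)} - 90 = 3 \frac{4 \cdot 1^{\frac{3}{2}}}{-2 + 1^{\frac{3}{2}}} - 90 = 3 \cdot 4 \cdot 1 \frac{1}{-2 + 1} - 90 = 3 \cdot 4 \cdot 1 \frac{1}{-1} - 90 = 3 \cdot 4 \cdot 1 \left(-1\right) - 90 = 3 \left(-4\right) - 90 = -12 - 90 = -102$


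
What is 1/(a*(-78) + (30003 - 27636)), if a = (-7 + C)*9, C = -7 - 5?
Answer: 1/15705 ≈ 6.3674e-5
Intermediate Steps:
C = -12
a = -171 (a = (-7 - 12)*9 = -19*9 = -171)
1/(a*(-78) + (30003 - 27636)) = 1/(-171*(-78) + (30003 - 27636)) = 1/(13338 + 2367) = 1/15705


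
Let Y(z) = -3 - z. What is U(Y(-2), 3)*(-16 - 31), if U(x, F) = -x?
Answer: -47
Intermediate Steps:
U(Y(-2), 3)*(-16 - 31) = (-(-3 - 1*(-2)))*(-16 - 31) = -(-3 + 2)*(-47) = -1*(-1)*(-47) = 1*(-47) = -47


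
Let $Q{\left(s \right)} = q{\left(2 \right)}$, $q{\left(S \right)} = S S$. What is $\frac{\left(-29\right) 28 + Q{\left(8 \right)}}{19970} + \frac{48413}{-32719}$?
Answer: $- \frac{496622281}{326699215} \approx -1.5201$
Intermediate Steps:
$q{\left(S \right)} = S^{2}$
$Q{\left(s \right)} = 4$ ($Q{\left(s \right)} = 2^{2} = 4$)
$\frac{\left(-29\right) 28 + Q{\left(8 \right)}}{19970} + \frac{48413}{-32719} = \frac{\left(-29\right) 28 + 4}{19970} + \frac{48413}{-32719} = \left(-812 + 4\right) \frac{1}{19970} + 48413 \left(- \frac{1}{32719}\right) = \left(-808\right) \frac{1}{19970} - \frac{48413}{32719} = - \frac{404}{9985} - \frac{48413}{32719} = - \frac{496622281}{326699215}$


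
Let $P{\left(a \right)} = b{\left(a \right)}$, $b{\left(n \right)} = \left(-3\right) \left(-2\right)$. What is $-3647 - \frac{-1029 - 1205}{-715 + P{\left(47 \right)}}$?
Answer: $- \frac{2587957}{709} \approx -3650.2$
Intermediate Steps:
$b{\left(n \right)} = 6$
$P{\left(a \right)} = 6$
$-3647 - \frac{-1029 - 1205}{-715 + P{\left(47 \right)}} = -3647 - \frac{-1029 - 1205}{-715 + 6} = -3647 - - \frac{2234}{-709} = -3647 - \left(-2234\right) \left(- \frac{1}{709}\right) = -3647 - \frac{2234}{709} = - \frac{2587957}{709}$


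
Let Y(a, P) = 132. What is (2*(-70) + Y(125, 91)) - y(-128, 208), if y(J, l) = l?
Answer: -216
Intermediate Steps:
(2*(-70) + Y(125, 91)) - y(-128, 208) = (2*(-70) + 132) - 1*208 = (-140 + 132) - 208 = -8 - 208 = -216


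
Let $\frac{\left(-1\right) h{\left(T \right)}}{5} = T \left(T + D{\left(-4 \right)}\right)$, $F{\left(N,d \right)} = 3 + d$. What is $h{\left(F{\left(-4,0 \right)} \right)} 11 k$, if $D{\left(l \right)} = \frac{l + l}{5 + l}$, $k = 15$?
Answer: $12375$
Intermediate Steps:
$D{\left(l \right)} = \frac{2 l}{5 + l}$
$h{\left(T \right)} = - 5 T \left(-8 + T\right)$ ($h{\left(T \right)} = - 5 T \left(T + 2 \left(-4\right) \frac{1}{5 - 4}\right) = - 5 T \left(T + 2 \left(-4\right) 1^{-1}\right) = - 5 T \left(T + 2 \left(-4\right) 1\right) = - 5 T \left(T - 8\right) = - 5 T \left(-8 + T\right)$)
$h{\left(F{\left(-4,0 \right)} \right)} 11 k = 5 \left(3 + 0\right) \left(8 - \left(3 + 0\right)\right) 11 \cdot 15 = 5 \cdot 3 \left(8 - 3\right) 11 \cdot 15 = 5 \cdot 3 \cdot 5 \cdot 11 \cdot 15 = 75 \cdot 11 \cdot 15 = 825 \cdot 15 = 12375$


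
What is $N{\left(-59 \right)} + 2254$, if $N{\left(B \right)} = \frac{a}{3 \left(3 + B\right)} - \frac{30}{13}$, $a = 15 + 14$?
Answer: $\frac{4917319}{2184} \approx 2251.5$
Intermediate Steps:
$a = 29$
$N{\left(B \right)} = - \frac{30}{13} + \frac{29}{9 + 3 B}$ ($N{\left(B \right)} = \frac{29}{3 \left(3 + B\right)} - \frac{30}{13} = \frac{29}{9 + 3 B} - \frac{30}{13} = - \frac{30}{13} + \frac{29}{9 + 3 B}$)
$N{\left(-59 \right)} + 2254 = \frac{107 - -5310}{39 \left(3 - 59\right)} + 2254 = \frac{107 + 5310}{39 \left(-56\right)} + 2254 = \frac{1}{39} \left(- \frac{1}{56}\right) 5417 + 2254 = - \frac{5417}{2184} + 2254 = \frac{4917319}{2184}$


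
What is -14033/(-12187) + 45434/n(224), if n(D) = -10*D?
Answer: -37305017/1949920 ≈ -19.132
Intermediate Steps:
-14033/(-12187) + 45434/n(224) = -14033/(-12187) + 45434/((-10*224)) = -14033*(-1/12187) + 45434/(-2240) = 14033/12187 + 45434*(-1/2240) = 14033/12187 - 22717/1120 = -37305017/1949920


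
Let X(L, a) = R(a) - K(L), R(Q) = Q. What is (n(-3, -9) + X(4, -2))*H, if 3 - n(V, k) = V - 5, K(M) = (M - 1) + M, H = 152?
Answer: 304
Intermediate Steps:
K(M) = -1 + 2*M (K(M) = (-1 + M) + M = -1 + 2*M)
n(V, k) = 8 - V (n(V, k) = 3 - (V - 5) = 3 - (-5 + V) = 3 + (5 - V) = 8 - V)
X(L, a) = 1 + a - 2*L (X(L, a) = a - (-1 + 2*L) = a + (1 - 2*L) = 1 + a - 2*L)
(n(-3, -9) + X(4, -2))*H = ((8 - 1*(-3)) + (1 - 2 - 2*4))*152 = ((8 + 3) + (1 - 2 - 8))*152 = (11 - 9)*152 = 2*152 = 304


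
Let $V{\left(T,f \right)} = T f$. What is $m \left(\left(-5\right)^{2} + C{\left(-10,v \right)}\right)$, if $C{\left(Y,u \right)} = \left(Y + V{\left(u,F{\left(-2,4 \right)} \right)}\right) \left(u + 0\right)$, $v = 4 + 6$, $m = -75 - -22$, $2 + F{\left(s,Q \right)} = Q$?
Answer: $-6625$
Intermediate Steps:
$F{\left(s,Q \right)} = -2 + Q$
$m = -53$ ($m = -75 + 22 = -53$)
$v = 10$
$C{\left(Y,u \right)} = u \left(Y + 2 u\right)$ ($C{\left(Y,u \right)} = \left(Y + u \left(-2 + 4\right)\right) \left(u + 0\right) = \left(Y + u 2\right) u = \left(Y + 2 u\right) u = u \left(Y + 2 u\right)$)
$m \left(\left(-5\right)^{2} + C{\left(-10,v \right)}\right) = - 53 \left(\left(-5\right)^{2} + 10 \left(-10 + 2 \cdot 10\right)\right) = - 53 \left(25 + 10 \left(-10 + 20\right)\right) = - 53 \left(25 + 10 \cdot 10\right) = - 53 \left(25 + 100\right) = \left(-53\right) 125 = -6625$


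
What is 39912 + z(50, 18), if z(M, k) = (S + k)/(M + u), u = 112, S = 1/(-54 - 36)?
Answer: 581918579/14580 ≈ 39912.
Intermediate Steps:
S = -1/90 (S = 1/(-90) = -1/90 ≈ -0.011111)
z(M, k) = (-1/90 + k)/(112 + M) (z(M, k) = (-1/90 + k)/(M + 112) = (-1/90 + k)/(112 + M))
39912 + z(50, 18) = 39912 + (-1/90 + 18)/(112 + 50) = 39912 + (1619/90)/162 = 39912 + (1/162)*(1619/90) = 39912 + 1619/14580 = 581918579/14580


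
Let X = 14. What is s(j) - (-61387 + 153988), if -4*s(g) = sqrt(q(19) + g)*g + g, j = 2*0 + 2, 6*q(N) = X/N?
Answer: -185203/2 - 11*sqrt(57)/114 ≈ -92602.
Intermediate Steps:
q(N) = 7/(3*N) (q(N) = (14/N)/6 = 7/(3*N))
j = 2 (j = 0 + 2 = 2)
s(g) = -g/4 - g*sqrt(7/57 + g)/4 (s(g) = -(sqrt((7/3)/19 + g)*g + g)/4 = -(sqrt((7/3)*(1/19) + g)*g + g)/4 = -(sqrt(7/57 + g)*g + g)/4 = -(g*sqrt(7/57 + g) + g)/4 = -(g + g*sqrt(7/57 + g))/4 = -g/4 - g*sqrt(7/57 + g)/4)
s(j) - (-61387 + 153988) = -1/228*2*(57 + sqrt(399 + 3249*2)) - (-61387 + 153988) = -1/228*2*(57 + sqrt(399 + 6498)) - 1*92601 = -1/228*2*(57 + sqrt(6897)) - 92601 = -1/228*2*(57 + 11*sqrt(57)) - 92601 = (-1/2 - 11*sqrt(57)/114) - 92601 = -185203/2 - 11*sqrt(57)/114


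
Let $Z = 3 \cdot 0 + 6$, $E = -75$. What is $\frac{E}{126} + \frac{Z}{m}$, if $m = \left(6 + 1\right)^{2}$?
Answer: $- \frac{139}{294} \approx -0.47279$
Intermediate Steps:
$Z = 6$ ($Z = 0 + 6 = 6$)
$m = 49$ ($m = 7^{2} = 49$)
$\frac{E}{126} + \frac{Z}{m} = - \frac{75}{126} + \frac{6}{49} = \left(-75\right) \frac{1}{126} + 6 \cdot \frac{1}{49} = - \frac{25}{42} + \frac{6}{49} = - \frac{139}{294}$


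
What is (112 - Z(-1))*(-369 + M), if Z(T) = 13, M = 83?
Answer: -28314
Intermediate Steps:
(112 - Z(-1))*(-369 + M) = (112 - 1*13)*(-369 + 83) = (112 - 13)*(-286) = 99*(-286) = -28314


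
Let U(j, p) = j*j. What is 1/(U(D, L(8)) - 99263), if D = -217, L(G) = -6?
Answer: -1/52174 ≈ -1.9167e-5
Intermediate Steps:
U(j, p) = j**2
1/(U(D, L(8)) - 99263) = 1/((-217)**2 - 99263) = 1/(47089 - 99263) = 1/(-52174) = -1/52174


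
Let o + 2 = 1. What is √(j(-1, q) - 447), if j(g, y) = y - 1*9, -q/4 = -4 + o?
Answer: 2*I*√109 ≈ 20.881*I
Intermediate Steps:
o = -1 (o = -2 + 1 = -1)
q = 20 (q = -4*(-4 - 1) = -4*(-5) = 20)
j(g, y) = -9 + y (j(g, y) = y - 9 = -9 + y)
√(j(-1, q) - 447) = √((-9 + 20) - 447) = √(11 - 447) = √(-436) = 2*I*√109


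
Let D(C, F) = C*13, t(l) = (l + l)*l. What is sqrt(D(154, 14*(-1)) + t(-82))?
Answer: 5*sqrt(618) ≈ 124.30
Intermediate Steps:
t(l) = 2*l**2 (t(l) = (2*l)*l = 2*l**2)
D(C, F) = 13*C
sqrt(D(154, 14*(-1)) + t(-82)) = sqrt(13*154 + 2*(-82)**2) = sqrt(2002 + 2*6724) = sqrt(2002 + 13448) = sqrt(15450) = 5*sqrt(618)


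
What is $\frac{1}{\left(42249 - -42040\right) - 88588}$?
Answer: $- \frac{1}{4299} \approx -0.00023261$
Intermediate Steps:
$\frac{1}{\left(42249 - -42040\right) - 88588} = \frac{1}{\left(42249 + 42040\right) - 88588} = \frac{1}{84289 - 88588} = \frac{1}{-4299} = - \frac{1}{4299}$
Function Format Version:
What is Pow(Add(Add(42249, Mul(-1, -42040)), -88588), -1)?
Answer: Rational(-1, 4299) ≈ -0.00023261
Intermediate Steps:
Pow(Add(Add(42249, Mul(-1, -42040)), -88588), -1) = Pow(Add(Add(42249, 42040), -88588), -1) = Pow(Add(84289, -88588), -1) = Pow(-4299, -1) = Rational(-1, 4299)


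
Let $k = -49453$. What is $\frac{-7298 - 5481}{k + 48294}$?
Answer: $\frac{12779}{1159} \approx 11.026$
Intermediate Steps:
$\frac{-7298 - 5481}{k + 48294} = \frac{-7298 - 5481}{-49453 + 48294} = - \frac{12779}{-1159} = \left(-12779\right) \left(- \frac{1}{1159}\right) = \frac{12779}{1159}$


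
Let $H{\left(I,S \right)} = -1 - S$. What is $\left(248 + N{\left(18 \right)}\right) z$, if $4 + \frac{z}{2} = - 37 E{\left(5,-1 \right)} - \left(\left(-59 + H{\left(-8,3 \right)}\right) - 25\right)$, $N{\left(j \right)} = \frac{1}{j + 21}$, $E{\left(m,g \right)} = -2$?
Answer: $\frac{3056668}{39} \approx 78376.0$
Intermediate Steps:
$N{\left(j \right)} = \frac{1}{21 + j}$
$z = 316$ ($z = -8 + 2 \left(\left(-37\right) \left(-2\right) - \left(\left(-59 - 4\right) - 25\right)\right) = -8 + 2 \left(74 - \left(\left(-59 - 4\right) - 25\right)\right) = -8 + 2 \left(74 - \left(-63 - 25\right)\right) = -8 + 2 \left(74 - -88\right) = -8 + 2 \left(74 + 88\right) = -8 + 2 \cdot 162 = -8 + 324 = 316$)
$\left(248 + N{\left(18 \right)}\right) z = \left(248 + \frac{1}{21 + 18}\right) 316 = \left(248 + \frac{1}{39}\right) 316 = \frac{9673}{39} \cdot 316 = \frac{3056668}{39}$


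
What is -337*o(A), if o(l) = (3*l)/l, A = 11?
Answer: -1011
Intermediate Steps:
o(l) = 3
-337*o(A) = -337*3 = -1011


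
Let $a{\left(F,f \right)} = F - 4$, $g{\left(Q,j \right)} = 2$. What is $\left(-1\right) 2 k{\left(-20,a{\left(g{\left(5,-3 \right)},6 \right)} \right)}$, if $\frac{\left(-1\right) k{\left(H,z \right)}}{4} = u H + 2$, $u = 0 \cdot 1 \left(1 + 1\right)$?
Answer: $16$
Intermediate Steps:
$u = 0$ ($u = 0 \cdot 2 = 0$)
$a{\left(F,f \right)} = -4 + F$
$k{\left(H,z \right)} = -8$ ($k{\left(H,z \right)} = - 4 \left(0 H + 2\right) = - 4 \left(0 + 2\right) = \left(-4\right) 2 = -8$)
$\left(-1\right) 2 k{\left(-20,a{\left(g{\left(5,-3 \right)},6 \right)} \right)} = \left(-1\right) 2 \left(-8\right) = \left(-2\right) \left(-8\right) = 16$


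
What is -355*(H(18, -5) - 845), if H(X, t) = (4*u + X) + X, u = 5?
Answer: 280095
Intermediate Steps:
H(X, t) = 20 + 2*X (H(X, t) = (4*5 + X) + X = (20 + X) + X = 20 + 2*X)
-355*(H(18, -5) - 845) = -355*((20 + 2*18) - 845) = -355*((20 + 36) - 845) = -355*(56 - 845) = -355*(-789) = 280095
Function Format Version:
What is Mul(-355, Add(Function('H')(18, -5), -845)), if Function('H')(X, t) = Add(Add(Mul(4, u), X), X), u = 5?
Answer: 280095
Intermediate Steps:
Function('H')(X, t) = Add(20, Mul(2, X)) (Function('H')(X, t) = Add(Add(Mul(4, 5), X), X) = Add(Add(20, X), X) = Add(20, Mul(2, X)))
Mul(-355, Add(Function('H')(18, -5), -845)) = Mul(-355, Add(Add(20, Mul(2, 18)), -845)) = Mul(-355, Add(Add(20, 36), -845)) = Mul(-355, Add(56, -845)) = Mul(-355, -789) = 280095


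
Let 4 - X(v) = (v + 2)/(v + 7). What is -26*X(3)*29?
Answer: -2639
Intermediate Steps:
X(v) = 4 - (2 + v)/(7 + v) (X(v) = 4 - (v + 2)/(v + 7) = 4 - (2 + v)/(7 + v))
-26*X(3)*29 = -26*(26 + 3*3)/(7 + 3)*29 = -26*(26 + 9)/10*29 = -13*35/5*29 = -26*7/2*29 = -91*29 = -2639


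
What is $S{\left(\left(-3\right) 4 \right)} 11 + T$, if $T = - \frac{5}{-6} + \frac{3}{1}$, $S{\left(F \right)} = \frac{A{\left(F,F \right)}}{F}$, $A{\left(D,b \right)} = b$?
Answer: $\frac{89}{6} \approx 14.833$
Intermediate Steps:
$S{\left(F \right)} = 1$ ($S{\left(F \right)} = \frac{F}{F} = 1$)
$T = \frac{23}{6}$ ($T = \left(-5\right) \left(- \frac{1}{6}\right) + 3 \cdot 1 = \frac{5}{6} + 3 = \frac{23}{6} \approx 3.8333$)
$S{\left(\left(-3\right) 4 \right)} 11 + T = 1 \cdot 11 + \frac{23}{6} = 11 + \frac{23}{6} = \frac{89}{6}$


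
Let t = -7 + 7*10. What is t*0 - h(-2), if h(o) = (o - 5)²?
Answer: -49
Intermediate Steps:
t = 63 (t = -7 + 70 = 63)
h(o) = (-5 + o)²
t*0 - h(-2) = 63*0 - (-5 - 2)² = 0 - 1*(-7)² = 0 - 1*49 = 0 - 49 = -49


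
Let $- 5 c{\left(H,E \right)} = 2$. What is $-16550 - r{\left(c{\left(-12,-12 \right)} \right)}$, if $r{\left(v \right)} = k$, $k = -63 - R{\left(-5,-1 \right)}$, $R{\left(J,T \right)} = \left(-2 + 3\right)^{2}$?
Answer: $-16486$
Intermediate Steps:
$R{\left(J,T \right)} = 1$ ($R{\left(J,T \right)} = 1^{2} = 1$)
$c{\left(H,E \right)} = - \frac{2}{5}$ ($c{\left(H,E \right)} = \left(- \frac{1}{5}\right) 2 = - \frac{2}{5}$)
$k = -64$ ($k = -63 - 1 = -64$)
$r{\left(v \right)} = -64$
$-16550 - r{\left(c{\left(-12,-12 \right)} \right)} = -16550 - -64 = -16550 + 64 = -16486$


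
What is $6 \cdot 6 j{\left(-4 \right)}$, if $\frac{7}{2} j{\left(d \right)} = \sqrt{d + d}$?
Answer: $\frac{144 i \sqrt{2}}{7} \approx 29.092 i$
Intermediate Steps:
$j{\left(d \right)} = \frac{2 \sqrt{2} \sqrt{d}}{7}$ ($j{\left(d \right)} = \frac{2 \sqrt{d + d}}{7} = \frac{2 \sqrt{2 d}}{7} = \frac{2 \sqrt{2} \sqrt{d}}{7}$)
$6 \cdot 6 j{\left(-4 \right)} = 6 \cdot 6 \frac{2 \sqrt{2} \sqrt{-4}}{7} = 36 \frac{2 \sqrt{2} \cdot 2 i}{7} = 36 \frac{4 i \sqrt{2}}{7} = \frac{144 i \sqrt{2}}{7}$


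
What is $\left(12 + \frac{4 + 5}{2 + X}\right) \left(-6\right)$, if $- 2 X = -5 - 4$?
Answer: $- \frac{1044}{13} \approx -80.308$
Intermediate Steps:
$X = \frac{9}{2}$ ($X = - \frac{-5 - 4}{2} = \left(- \frac{1}{2}\right) \left(-9\right) = \frac{9}{2} \approx 4.5$)
$\left(12 + \frac{4 + 5}{2 + X}\right) \left(-6\right) = \left(12 + \frac{4 + 5}{2 + \frac{9}{2}}\right) \left(-6\right) = \left(12 + \frac{9}{\frac{13}{2}}\right) \left(-6\right) = \left(12 + 9 \cdot \frac{2}{13}\right) \left(-6\right) = \left(12 + \frac{18}{13}\right) \left(-6\right) = \frac{174}{13} \left(-6\right) = - \frac{1044}{13}$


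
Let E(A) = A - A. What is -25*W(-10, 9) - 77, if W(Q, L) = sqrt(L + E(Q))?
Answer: -152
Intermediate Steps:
E(A) = 0
W(Q, L) = sqrt(L) (W(Q, L) = sqrt(L + 0) = sqrt(L))
-25*W(-10, 9) - 77 = -25*sqrt(9) - 77 = -25*3 - 77 = -75 - 77 = -152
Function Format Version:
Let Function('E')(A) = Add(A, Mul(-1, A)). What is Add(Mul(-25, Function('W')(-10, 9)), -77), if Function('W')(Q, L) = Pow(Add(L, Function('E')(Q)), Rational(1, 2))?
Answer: -152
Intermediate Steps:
Function('E')(A) = 0
Function('W')(Q, L) = Pow(L, Rational(1, 2)) (Function('W')(Q, L) = Pow(Add(L, 0), Rational(1, 2)) = Pow(L, Rational(1, 2)))
Add(Mul(-25, Function('W')(-10, 9)), -77) = Add(Mul(-25, Pow(9, Rational(1, 2))), -77) = Add(Mul(-25, 3), -77) = Add(-75, -77) = -152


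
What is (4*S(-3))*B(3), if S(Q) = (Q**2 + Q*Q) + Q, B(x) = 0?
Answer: 0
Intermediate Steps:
S(Q) = Q + 2*Q**2 (S(Q) = (Q**2 + Q**2) + Q = 2*Q**2 + Q = Q + 2*Q**2)
(4*S(-3))*B(3) = (4*(-3*(1 + 2*(-3))))*0 = (4*(-3*(1 - 6)))*0 = (4*(-3*(-5)))*0 = (4*15)*0 = 60*0 = 0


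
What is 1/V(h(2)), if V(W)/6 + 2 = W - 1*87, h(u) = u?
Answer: -1/522 ≈ -0.0019157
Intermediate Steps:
V(W) = -534 + 6*W (V(W) = -12 + 6*(W - 1*87) = -12 + 6*(W - 87) = -12 + 6*(-87 + W) = -12 + (-522 + 6*W) = -534 + 6*W)
1/V(h(2)) = 1/(-534 + 6*2) = 1/(-534 + 12) = 1/(-522) = -1/522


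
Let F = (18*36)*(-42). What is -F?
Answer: 27216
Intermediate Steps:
F = -27216 (F = 648*(-42) = -27216)
-F = -1*(-27216) = 27216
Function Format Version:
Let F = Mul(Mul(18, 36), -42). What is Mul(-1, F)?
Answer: 27216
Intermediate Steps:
F = -27216 (F = Mul(648, -42) = -27216)
Mul(-1, F) = Mul(-1, -27216) = 27216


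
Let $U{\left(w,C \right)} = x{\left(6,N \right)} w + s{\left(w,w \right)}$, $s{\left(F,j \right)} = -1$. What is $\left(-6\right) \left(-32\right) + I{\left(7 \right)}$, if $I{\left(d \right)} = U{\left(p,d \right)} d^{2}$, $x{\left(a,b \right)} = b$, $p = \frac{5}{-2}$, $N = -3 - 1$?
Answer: $633$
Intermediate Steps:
$N = -4$
$p = - \frac{5}{2}$ ($p = 5 \left(- \frac{1}{2}\right) = - \frac{5}{2} \approx -2.5$)
$U{\left(w,C \right)} = -1 - 4 w$ ($U{\left(w,C \right)} = - 4 w - 1 = -1 - 4 w$)
$I{\left(d \right)} = 9 d^{2}$ ($I{\left(d \right)} = \left(-1 - -10\right) d^{2} = \left(-1 + 10\right) d^{2} = 9 d^{2}$)
$\left(-6\right) \left(-32\right) + I{\left(7 \right)} = \left(-6\right) \left(-32\right) + 9 \cdot 7^{2} = 192 + 9 \cdot 49 = 192 + 441 = 633$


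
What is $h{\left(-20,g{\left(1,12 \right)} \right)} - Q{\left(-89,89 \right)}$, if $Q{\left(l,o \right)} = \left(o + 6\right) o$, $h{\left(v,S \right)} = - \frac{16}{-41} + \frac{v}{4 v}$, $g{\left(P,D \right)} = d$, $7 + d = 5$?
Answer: $- \frac{1386515}{164} \approx -8454.4$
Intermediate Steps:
$d = -2$ ($d = -7 + 5 = -2$)
$g{\left(P,D \right)} = -2$
$h{\left(v,S \right)} = \frac{105}{164}$ ($h{\left(v,S \right)} = \left(-16\right) \left(- \frac{1}{41}\right) + v \frac{1}{4 v} = \frac{16}{41} + \frac{1}{4} = \frac{105}{164}$)
$Q{\left(l,o \right)} = o \left(6 + o\right)$ ($Q{\left(l,o \right)} = \left(6 + o\right) o = o \left(6 + o\right)$)
$h{\left(-20,g{\left(1,12 \right)} \right)} - Q{\left(-89,89 \right)} = \frac{105}{164} - 89 \left(6 + 89\right) = \frac{105}{164} - 89 \cdot 95 = \frac{105}{164} - 8455 = - \frac{1386515}{164}$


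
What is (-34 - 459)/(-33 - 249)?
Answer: 493/282 ≈ 1.7482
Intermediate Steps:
(-34 - 459)/(-33 - 249) = -493/(-282) = -493*(-1/282) = 493/282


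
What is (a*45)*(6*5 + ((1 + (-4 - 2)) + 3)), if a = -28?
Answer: -35280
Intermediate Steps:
(a*45)*(6*5 + ((1 + (-4 - 2)) + 3)) = (-28*45)*(6*5 + ((1 + (-4 - 2)) + 3)) = -1260*(30 + ((1 - 6) + 3)) = -1260*(30 + (-5 + 3)) = -1260*(30 - 2) = -1260*28 = -35280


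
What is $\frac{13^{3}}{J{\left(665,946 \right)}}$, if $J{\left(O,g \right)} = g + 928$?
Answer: $\frac{2197}{1874} \approx 1.1724$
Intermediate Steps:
$J{\left(O,g \right)} = 928 + g$
$\frac{13^{3}}{J{\left(665,946 \right)}} = \frac{13^{3}}{928 + 946} = \frac{2197}{1874}$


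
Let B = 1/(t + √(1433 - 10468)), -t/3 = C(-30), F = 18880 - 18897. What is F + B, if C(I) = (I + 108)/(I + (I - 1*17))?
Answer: (-1309*√9035 + 3901*I)/(-234*I + 77*√9035) ≈ -17.0 - 0.01051*I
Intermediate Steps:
F = -17
C(I) = (108 + I)/(-17 + 2*I) (C(I) = (108 + I)/(I + (I - 17)) = (108 + I)/(I + (-17 + I)) = (108 + I)/(-17 + 2*I))
t = 234/77 (t = -3*(108 - 30)/(-17 + 2*(-30)) = -3*78/(-17 - 60) = -3*78/(-77) = -(-3)*78/77 = -3*(-78/77) = 234/77 ≈ 3.0390)
B = 1/(234/77 + I*√9035) (B = 1/(234/77 + √(1433 - 10468)) = 1/(234/77 + √(-9035)) = 1/(234/77 + I*√9035) ≈ 0.00033601 - 0.01051*I)
F + B = -17 + (1386/4124867 - 5929*I*√9035/53623271) = -70121353/4124867 - 5929*I*√9035/53623271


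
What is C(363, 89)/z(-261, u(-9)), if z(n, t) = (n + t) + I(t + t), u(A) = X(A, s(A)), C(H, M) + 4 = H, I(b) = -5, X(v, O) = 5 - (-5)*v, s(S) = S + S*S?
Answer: -359/306 ≈ -1.1732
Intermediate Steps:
s(S) = S + S**2
X(v, O) = 5 + 5*v
C(H, M) = -4 + H
u(A) = 5 + 5*A
z(n, t) = -5 + n + t (z(n, t) = (n + t) - 5 = -5 + n + t)
C(363, 89)/z(-261, u(-9)) = (-4 + 363)/(-5 - 261 + (5 + 5*(-9))) = 359/(-5 - 261 + (5 - 45)) = 359/(-5 - 261 - 40) = 359/(-306) = 359*(-1/306) = -359/306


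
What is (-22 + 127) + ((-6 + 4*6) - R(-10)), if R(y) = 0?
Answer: 123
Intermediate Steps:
(-22 + 127) + ((-6 + 4*6) - R(-10)) = (-22 + 127) + ((-6 + 4*6) - 1*0) = 105 + ((-6 + 24) + 0) = 105 + (18 + 0) = 105 + 18 = 123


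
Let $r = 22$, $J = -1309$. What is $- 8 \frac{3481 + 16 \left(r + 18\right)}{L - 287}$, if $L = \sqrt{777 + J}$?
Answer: $\frac{103976}{911} + \frac{5072 i \sqrt{133}}{6377} \approx 114.13 + 9.1725 i$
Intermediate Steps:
$L = 2 i \sqrt{133}$ ($L = \sqrt{777 - 1309} = \sqrt{-532} = 2 i \sqrt{133} \approx 23.065 i$)
$- 8 \frac{3481 + 16 \left(r + 18\right)}{L - 287} = - 8 \frac{3481 + 16 \left(22 + 18\right)}{2 i \sqrt{133} - 287} = - 8 \frac{3481 + 16 \cdot 40}{-287 + 2 i \sqrt{133}} = - 8 \frac{3481 + 640}{-287 + 2 i \sqrt{133}} = - 8 \frac{4121}{-287 + 2 i \sqrt{133}} = - \frac{32968}{-287 + 2 i \sqrt{133}}$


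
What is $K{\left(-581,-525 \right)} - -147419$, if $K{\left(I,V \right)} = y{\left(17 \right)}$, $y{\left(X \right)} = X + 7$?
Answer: $147443$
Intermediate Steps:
$y{\left(X \right)} = 7 + X$
$K{\left(I,V \right)} = 24$ ($K{\left(I,V \right)} = 7 + 17 = 24$)
$K{\left(-581,-525 \right)} - -147419 = 24 - -147419 = 24 + 147419 = 147443$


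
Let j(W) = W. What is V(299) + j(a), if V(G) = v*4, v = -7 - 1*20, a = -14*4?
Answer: -164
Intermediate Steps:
a = -56
v = -27 (v = -7 - 20 = -27)
V(G) = -108 (V(G) = -27*4 = -108)
V(299) + j(a) = -108 - 56 = -164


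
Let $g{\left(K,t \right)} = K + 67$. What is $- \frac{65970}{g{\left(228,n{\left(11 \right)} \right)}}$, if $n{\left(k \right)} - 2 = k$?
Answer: $- \frac{13194}{59} \approx -223.63$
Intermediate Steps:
$n{\left(k \right)} = 2 + k$
$g{\left(K,t \right)} = 67 + K$
$- \frac{65970}{g{\left(228,n{\left(11 \right)} \right)}} = - \frac{65970}{67 + 228} = - \frac{65970}{295} = \left(-65970\right) \frac{1}{295} = - \frac{13194}{59}$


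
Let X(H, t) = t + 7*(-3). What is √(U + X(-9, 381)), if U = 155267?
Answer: √155627 ≈ 394.50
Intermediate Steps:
X(H, t) = -21 + t (X(H, t) = t - 21 = -21 + t)
√(U + X(-9, 381)) = √(155267 + (-21 + 381)) = √(155267 + 360) = √155627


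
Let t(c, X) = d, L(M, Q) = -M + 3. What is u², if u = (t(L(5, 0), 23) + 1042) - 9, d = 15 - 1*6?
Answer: 1085764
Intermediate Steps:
d = 9 (d = 15 - 6 = 9)
L(M, Q) = 3 - M
t(c, X) = 9
u = 1042 (u = (9 + 1042) - 9 = 1051 - 9 = 1042)
u² = 1042² = 1085764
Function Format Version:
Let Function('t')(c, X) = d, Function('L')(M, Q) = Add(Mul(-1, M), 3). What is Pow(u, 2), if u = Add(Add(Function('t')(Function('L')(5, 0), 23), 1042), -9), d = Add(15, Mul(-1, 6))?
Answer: 1085764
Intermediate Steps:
d = 9 (d = Add(15, -6) = 9)
Function('L')(M, Q) = Add(3, Mul(-1, M))
Function('t')(c, X) = 9
u = 1042 (u = Add(Add(9, 1042), -9) = Add(1051, -9) = 1042)
Pow(u, 2) = Pow(1042, 2) = 1085764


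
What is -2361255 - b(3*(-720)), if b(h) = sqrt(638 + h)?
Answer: -2361255 - I*sqrt(1522) ≈ -2.3613e+6 - 39.013*I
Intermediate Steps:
-2361255 - b(3*(-720)) = -2361255 - sqrt(638 + 3*(-720)) = -2361255 - sqrt(638 - 2160) = -2361255 - sqrt(-1522) = -2361255 - I*sqrt(1522)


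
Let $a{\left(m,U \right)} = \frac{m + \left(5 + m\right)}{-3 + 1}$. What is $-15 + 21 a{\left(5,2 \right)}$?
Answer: $- \frac{345}{2} \approx -172.5$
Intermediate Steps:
$a{\left(m,U \right)} = - \frac{5}{2} - m$ ($a{\left(m,U \right)} = \frac{5 + 2 m}{-2} = \left(5 + 2 m\right) \left(- \frac{1}{2}\right) = - \frac{5}{2} - m$)
$-15 + 21 a{\left(5,2 \right)} = -15 + 21 \left(- \frac{5}{2} - 5\right) = -15 + 21 \left(- \frac{15}{2}\right) = -15 - \frac{315}{2} = - \frac{345}{2}$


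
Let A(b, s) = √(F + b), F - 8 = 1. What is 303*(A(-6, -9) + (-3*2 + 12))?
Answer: 1818 + 303*√3 ≈ 2342.8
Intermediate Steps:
F = 9 (F = 8 + 1 = 9)
A(b, s) = √(9 + b)
303*(A(-6, -9) + (-3*2 + 12)) = 303*(√(9 - 6) + (-3*2 + 12)) = 303*(√3 + (-6 + 12)) = 303*(√3 + 6) = 303*(6 + √3) = 1818 + 303*√3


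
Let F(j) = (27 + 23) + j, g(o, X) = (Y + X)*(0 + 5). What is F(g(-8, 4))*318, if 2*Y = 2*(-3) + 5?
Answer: 21465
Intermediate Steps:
Y = -½ (Y = (2*(-3) + 5)/2 = (-6 + 5)/2 = (½)*(-1) = -½ ≈ -0.50000)
g(o, X) = -5/2 + 5*X (g(o, X) = (-½ + X)*(0 + 5) = (-½ + X)*5 = -5/2 + 5*X)
F(j) = 50 + j
F(g(-8, 4))*318 = (50 + (-5/2 + 5*4))*318 = (50 + (-5/2 + 20))*318 = (50 + 35/2)*318 = (135/2)*318 = 21465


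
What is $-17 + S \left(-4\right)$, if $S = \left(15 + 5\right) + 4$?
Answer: $-113$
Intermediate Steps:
$S = 24$ ($S = 20 + 4 = 24$)
$-17 + S \left(-4\right) = -17 + 24 \left(-4\right) = -17 - 96 = -113$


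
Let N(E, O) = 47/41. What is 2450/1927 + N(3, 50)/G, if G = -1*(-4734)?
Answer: 11600509/9122418 ≈ 1.2716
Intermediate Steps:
N(E, O) = 47/41 (N(E, O) = 47*(1/41) = 47/41)
G = 4734
2450/1927 + N(3, 50)/G = 2450/1927 + (47/41)/4734 = 2450*(1/1927) + (47/41)*(1/4734) = 2450/1927 + 47/194094 = 11600509/9122418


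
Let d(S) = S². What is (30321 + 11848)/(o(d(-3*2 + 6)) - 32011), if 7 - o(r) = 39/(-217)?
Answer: -9150673/6944829 ≈ -1.3176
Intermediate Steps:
o(r) = 1558/217 (o(r) = 7 - 39/(-217) = 7 - 39*(-1)/217 = 7 - 1*(-39/217) = 7 + 39/217 = 1558/217)
(30321 + 11848)/(o(d(-3*2 + 6)) - 32011) = (30321 + 11848)/(1558/217 - 32011) = 42169/(-6944829/217) = 42169*(-217/6944829) = -9150673/6944829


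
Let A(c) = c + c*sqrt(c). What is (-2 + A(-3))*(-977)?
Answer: 4885 + 2931*I*sqrt(3) ≈ 4885.0 + 5076.6*I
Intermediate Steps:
A(c) = c + c**(3/2)
(-2 + A(-3))*(-977) = (-2 + (-3 + (-3)**(3/2)))*(-977) = (-2 + (-3 - 3*I*sqrt(3)))*(-977) = (-5 - 3*I*sqrt(3))*(-977) = 4885 + 2931*I*sqrt(3)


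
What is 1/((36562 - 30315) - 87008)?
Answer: -1/80761 ≈ -1.2382e-5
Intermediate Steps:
1/((36562 - 30315) - 87008) = 1/(6247 - 87008) = 1/(-80761) = -1/80761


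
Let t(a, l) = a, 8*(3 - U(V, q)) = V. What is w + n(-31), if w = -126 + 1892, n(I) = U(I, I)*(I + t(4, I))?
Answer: 12643/8 ≈ 1580.4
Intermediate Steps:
U(V, q) = 3 - V/8
n(I) = (3 - I/8)*(4 + I) (n(I) = (3 - I/8)*(I + 4) = (3 - I/8)*(4 + I))
w = 1766
w + n(-31) = 1766 - (-24 - 31)*(4 - 31)/8 = 1766 - ⅛*(-55)*(-27) = 1766 - 1485/8 = 12643/8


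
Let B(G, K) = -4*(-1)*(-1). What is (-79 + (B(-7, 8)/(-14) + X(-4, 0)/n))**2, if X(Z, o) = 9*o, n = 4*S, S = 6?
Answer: 303601/49 ≈ 6195.9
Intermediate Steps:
B(G, K) = -4 (B(G, K) = 4*(-1) = -4)
n = 24 (n = 4*6 = 24)
(-79 + (B(-7, 8)/(-14) + X(-4, 0)/n))**2 = (-79 + (-4/(-14) + (9*0)/24))**2 = (-79 + (-4*(-1/14) + 0*(1/24)))**2 = (-79 + (2/7 + 0))**2 = (-79 + 2/7)**2 = (-551/7)**2 = 303601/49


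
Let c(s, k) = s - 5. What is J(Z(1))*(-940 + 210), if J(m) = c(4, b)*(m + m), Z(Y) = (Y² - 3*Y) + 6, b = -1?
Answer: 5840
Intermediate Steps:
c(s, k) = -5 + s
Z(Y) = 6 + Y² - 3*Y
J(m) = -2*m (J(m) = (-5 + 4)*(m + m) = -2*m)
J(Z(1))*(-940 + 210) = (-2*(6 + 1² - 3*1))*(-940 + 210) = -2*(6 + 1 - 3)*(-730) = -2*4*(-730) = -8*(-730) = 5840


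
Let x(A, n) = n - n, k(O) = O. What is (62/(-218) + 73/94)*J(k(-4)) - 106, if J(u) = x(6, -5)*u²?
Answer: -106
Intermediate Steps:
x(A, n) = 0
J(u) = 0 (J(u) = 0*u² = 0)
(62/(-218) + 73/94)*J(k(-4)) - 106 = (62/(-218) + 73/94)*0 - 106 = (62*(-1/218) + 73*(1/94))*0 - 106 = (-31/109 + 73/94)*0 - 106 = (5043/10246)*0 - 106 = 0 - 106 = -106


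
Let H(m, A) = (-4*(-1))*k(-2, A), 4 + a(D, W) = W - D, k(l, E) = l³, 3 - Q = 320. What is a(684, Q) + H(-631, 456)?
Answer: -1037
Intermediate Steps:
Q = -317 (Q = 3 - 1*320 = 3 - 320 = -317)
a(D, W) = -4 + W - D (a(D, W) = -4 + (W - D) = -4 + W - D)
H(m, A) = -32 (H(m, A) = -4*(-1)*(-2)³ = 4*(-8) = -32)
a(684, Q) + H(-631, 456) = (-4 - 317 - 1*684) - 32 = (-4 - 317 - 684) - 32 = -1005 - 32 = -1037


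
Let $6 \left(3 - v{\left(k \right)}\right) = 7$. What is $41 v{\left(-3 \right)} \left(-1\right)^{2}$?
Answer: $\frac{451}{6} \approx 75.167$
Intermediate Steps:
$v{\left(k \right)} = \frac{11}{6}$ ($v{\left(k \right)} = 3 - \frac{7}{6} = \frac{11}{6}$)
$41 v{\left(-3 \right)} \left(-1\right)^{2} = 41 \cdot \frac{11}{6} \left(-1\right)^{2} = \frac{451}{6} \cdot 1 = \frac{451}{6}$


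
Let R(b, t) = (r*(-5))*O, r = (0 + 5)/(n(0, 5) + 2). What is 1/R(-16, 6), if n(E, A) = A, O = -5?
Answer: 7/125 ≈ 0.056000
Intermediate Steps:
r = 5/7 (r = (0 + 5)/(5 + 2) = 5/7 ≈ 0.71429)
R(b, t) = 125/7 (R(b, t) = ((5/7)*(-5))*(-5) = -25/7*(-5) = 125/7)
1/R(-16, 6) = 1/(125/7) = 7/125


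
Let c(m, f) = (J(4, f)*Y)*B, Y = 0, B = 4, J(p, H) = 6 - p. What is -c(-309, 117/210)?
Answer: 0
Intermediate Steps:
c(m, f) = 0 (c(m, f) = ((6 - 1*4)*0)*4 = ((6 - 4)*0)*4 = (2*0)*4 = 0*4 = 0)
-c(-309, 117/210) = -1*0 = 0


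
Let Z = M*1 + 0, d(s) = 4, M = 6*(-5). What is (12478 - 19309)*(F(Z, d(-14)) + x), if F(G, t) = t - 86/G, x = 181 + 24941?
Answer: -858276441/5 ≈ -1.7166e+8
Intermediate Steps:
M = -30
x = 25122
Z = -30 (Z = -30*1 + 0 = -30 + 0 = -30)
(12478 - 19309)*(F(Z, d(-14)) + x) = (12478 - 19309)*((4 - 86/(-30)) + 25122) = -6831*((4 - 86*(-1/30)) + 25122) = -6831*((4 + 43/15) + 25122) = -6831*(103/15 + 25122) = -6831*376933/15 = -858276441/5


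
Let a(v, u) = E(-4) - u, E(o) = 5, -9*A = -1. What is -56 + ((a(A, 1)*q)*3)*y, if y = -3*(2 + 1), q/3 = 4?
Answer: -1352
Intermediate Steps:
A = ⅑ (A = -⅑*(-1) = ⅑ ≈ 0.11111)
q = 12 (q = 3*4 = 12)
a(v, u) = 5 - u
y = -9 (y = -3*3 = -9)
-56 + ((a(A, 1)*q)*3)*y = -56 + (((5 - 1*1)*12)*3)*(-9) = -56 + (((5 - 1)*12)*3)*(-9) = -56 + ((4*12)*3)*(-9) = -56 + (48*3)*(-9) = -56 + 144*(-9) = -56 - 1296 = -1352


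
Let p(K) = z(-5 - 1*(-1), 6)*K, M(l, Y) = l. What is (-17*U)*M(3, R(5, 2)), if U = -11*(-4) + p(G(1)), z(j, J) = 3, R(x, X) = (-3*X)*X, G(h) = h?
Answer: -2397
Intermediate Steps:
R(x, X) = -3*X**2
p(K) = 3*K
U = 47 (U = -11*(-4) + 3*1 = 44 + 3 = 47)
(-17*U)*M(3, R(5, 2)) = -17*47*3 = -799*3 = -2397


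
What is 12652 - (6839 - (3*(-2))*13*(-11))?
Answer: 6671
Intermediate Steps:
12652 - (6839 - (3*(-2))*13*(-11)) = 12652 - (6839 - (-6*13)*(-11)) = 12652 - (6839 - (-78)*(-11)) = 12652 - (6839 - 1*858) = 12652 - (6839 - 858) = 12652 - 1*5981 = 12652 - 5981 = 6671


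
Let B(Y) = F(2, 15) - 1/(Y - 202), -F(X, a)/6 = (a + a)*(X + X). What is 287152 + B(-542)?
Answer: 213105409/744 ≈ 2.8643e+5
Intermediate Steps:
F(X, a) = -24*X*a (F(X, a) = -6*(a + a)*(X + X) = -6*2*a*2*X = -24*X*a)
B(Y) = -720 - 1/(-202 + Y) (B(Y) = -24*2*15 - 1/(Y - 202) = -720 - 1/(-202 + Y))
287152 + B(-542) = 287152 + (145439 - 720*(-542))/(-202 - 542) = 287152 + (145439 + 390240)/(-744) = 287152 - 1/744*535679 = 287152 - 535679/744 = 213105409/744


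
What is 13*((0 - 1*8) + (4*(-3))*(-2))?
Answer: 208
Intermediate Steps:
13*((0 - 1*8) + (4*(-3))*(-2)) = 13*((0 - 8) - 12*(-2)) = 13*(-8 + 24) = 13*16 = 208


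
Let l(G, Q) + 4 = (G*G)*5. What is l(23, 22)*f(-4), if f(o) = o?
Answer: -10564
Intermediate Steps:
l(G, Q) = -4 + 5*G**2 (l(G, Q) = -4 + (G*G)*5 = -4 + G**2*5 = -4 + 5*G**2)
l(23, 22)*f(-4) = (-4 + 5*23**2)*(-4) = (-4 + 5*529)*(-4) = (-4 + 2645)*(-4) = 2641*(-4) = -10564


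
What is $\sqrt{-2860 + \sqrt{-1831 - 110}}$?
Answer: $\sqrt{-2860 + i \sqrt{1941}} \approx 0.4119 + 53.481 i$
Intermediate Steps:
$\sqrt{-2860 + \sqrt{-1831 - 110}} = \sqrt{-2860 + \sqrt{-1941}} = \sqrt{-2860 + i \sqrt{1941}}$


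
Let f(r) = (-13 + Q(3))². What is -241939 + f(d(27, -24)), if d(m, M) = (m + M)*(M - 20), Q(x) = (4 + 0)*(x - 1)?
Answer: -241914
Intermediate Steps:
Q(x) = -4 + 4*x (Q(x) = 4*(-1 + x) = -4 + 4*x)
d(m, M) = (-20 + M)*(M + m) (d(m, M) = (M + m)*(-20 + M) = (-20 + M)*(M + m))
f(r) = 25 (f(r) = (-13 + (-4 + 4*3))² = (-13 + (-4 + 12))² = (-13 + 8)² = (-5)² = 25)
-241939 + f(d(27, -24)) = -241939 + 25 = -241914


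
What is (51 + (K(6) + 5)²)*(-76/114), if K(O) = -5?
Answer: -34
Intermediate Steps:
(51 + (K(6) + 5)²)*(-76/114) = (51 + (-5 + 5)²)*(-76/114) = (51 + 0²)*(-76*1/114) = (51 + 0)*(-⅔) = 51*(-⅔) = -34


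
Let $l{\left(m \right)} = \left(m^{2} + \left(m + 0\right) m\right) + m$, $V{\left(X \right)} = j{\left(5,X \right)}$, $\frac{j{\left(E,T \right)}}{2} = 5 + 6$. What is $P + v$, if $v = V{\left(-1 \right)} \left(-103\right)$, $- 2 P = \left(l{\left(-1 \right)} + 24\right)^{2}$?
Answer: $- \frac{5157}{2} \approx -2578.5$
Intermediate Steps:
$j{\left(E,T \right)} = 22$ ($j{\left(E,T \right)} = 2 \left(5 + 6\right) = 2 \cdot 11 = 22$)
$V{\left(X \right)} = 22$
$l{\left(m \right)} = m + 2 m^{2}$ ($l{\left(m \right)} = \left(m^{2} + m m\right) + m = \left(m^{2} + m^{2}\right) + m = 2 m^{2} + m = m + 2 m^{2}$)
$P = - \frac{625}{2}$ ($P = - \frac{\left(- (1 + 2 \left(-1\right)) + 24\right)^{2}}{2} = - \frac{\left(- (1 - 2) + 24\right)^{2}}{2} = - \frac{\left(\left(-1\right) \left(-1\right) + 24\right)^{2}}{2} = - \frac{\left(1 + 24\right)^{2}}{2} = - \frac{25^{2}}{2} = \left(- \frac{1}{2}\right) 625 = - \frac{625}{2} \approx -312.5$)
$v = -2266$ ($v = 22 \left(-103\right) = -2266$)
$P + v = - \frac{625}{2} - 2266 = - \frac{5157}{2}$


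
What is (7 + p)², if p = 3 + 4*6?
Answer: 1156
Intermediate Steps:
p = 27 (p = 3 + 24 = 27)
(7 + p)² = (7 + 27)² = 34² = 1156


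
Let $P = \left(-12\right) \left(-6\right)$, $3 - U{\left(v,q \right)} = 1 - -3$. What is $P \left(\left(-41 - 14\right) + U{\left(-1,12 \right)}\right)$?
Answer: $-4032$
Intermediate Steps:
$U{\left(v,q \right)} = -1$ ($U{\left(v,q \right)} = 3 - \left(1 - -3\right) = 3 - \left(1 + 3\right) = 3 - 4 = -1$)
$P = 72$
$P \left(\left(-41 - 14\right) + U{\left(-1,12 \right)}\right) = 72 \left(\left(-41 - 14\right) - 1\right) = 72 \left(-55 - 1\right) = 72 \left(-56\right) = -4032$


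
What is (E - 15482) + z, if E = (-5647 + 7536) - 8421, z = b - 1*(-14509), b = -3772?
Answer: -11277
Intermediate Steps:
z = 10737 (z = -3772 - 1*(-14509) = -3772 + 14509 = 10737)
E = -6532 (E = 1889 - 8421 = -6532)
(E - 15482) + z = (-6532 - 15482) + 10737 = -22014 + 10737 = -11277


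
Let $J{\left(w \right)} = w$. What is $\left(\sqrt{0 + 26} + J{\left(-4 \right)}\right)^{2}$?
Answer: $\left(4 - \sqrt{26}\right)^{2} \approx 1.2078$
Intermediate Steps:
$\left(\sqrt{0 + 26} + J{\left(-4 \right)}\right)^{2} = \left(\sqrt{0 + 26} - 4\right)^{2} = \left(\sqrt{26} - 4\right)^{2} = \left(-4 + \sqrt{26}\right)^{2}$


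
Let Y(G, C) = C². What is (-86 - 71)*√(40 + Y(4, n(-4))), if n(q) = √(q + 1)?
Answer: -157*√37 ≈ -954.99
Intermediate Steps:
n(q) = √(1 + q)
(-86 - 71)*√(40 + Y(4, n(-4))) = (-86 - 71)*√(40 + (√(1 - 4))²) = -157*√(40 + (√(-3))²) = -157*√(40 + (I*√3)²) = -157*√(40 - 3) = -157*√37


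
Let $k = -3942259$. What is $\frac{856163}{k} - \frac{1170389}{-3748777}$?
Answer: $\frac{1404412406100}{14778649867243} \approx 0.09503$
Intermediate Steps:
$\frac{856163}{k} - \frac{1170389}{-3748777} = \frac{856163}{-3942259} - \frac{1170389}{-3748777} = 856163 \left(- \frac{1}{3942259}\right) - - \frac{1170389}{3748777} = - \frac{856163}{3942259} + \frac{1170389}{3748777} = \frac{1404412406100}{14778649867243}$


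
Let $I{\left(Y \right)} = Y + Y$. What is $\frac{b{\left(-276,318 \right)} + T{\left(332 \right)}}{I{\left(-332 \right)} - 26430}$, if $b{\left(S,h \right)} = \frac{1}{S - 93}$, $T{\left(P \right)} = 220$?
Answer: $- \frac{81179}{9997686} \approx -0.0081198$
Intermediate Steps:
$b{\left(S,h \right)} = \frac{1}{-93 + S}$
$I{\left(Y \right)} = 2 Y$
$\frac{b{\left(-276,318 \right)} + T{\left(332 \right)}}{I{\left(-332 \right)} - 26430} = \frac{\frac{1}{-93 - 276} + 220}{2 \left(-332\right) - 26430} = \frac{\frac{1}{-369} + 220}{-664 - 26430} = \frac{- \frac{1}{369} + 220}{-27094} = \frac{81179}{369} \left(- \frac{1}{27094}\right) = - \frac{81179}{9997686}$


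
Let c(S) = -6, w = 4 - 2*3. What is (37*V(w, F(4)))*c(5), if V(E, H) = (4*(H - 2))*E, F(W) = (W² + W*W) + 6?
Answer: 63936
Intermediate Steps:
w = -2 (w = 4 - 6 = -2)
F(W) = 6 + 2*W² (F(W) = (W² + W²) + 6 = 2*W² + 6 = 6 + 2*W²)
V(E, H) = E*(-8 + 4*H) (V(E, H) = (4*(-2 + H))*E = (-8 + 4*H)*E = E*(-8 + 4*H))
(37*V(w, F(4)))*c(5) = (37*(4*(-2)*(-2 + (6 + 2*4²))))*(-6) = (37*(4*(-2)*(-2 + (6 + 2*16))))*(-6) = (37*(4*(-2)*(-2 + (6 + 32))))*(-6) = (37*(4*(-2)*(-2 + 38)))*(-6) = (37*(4*(-2)*36))*(-6) = (37*(-288))*(-6) = -10656*(-6) = 63936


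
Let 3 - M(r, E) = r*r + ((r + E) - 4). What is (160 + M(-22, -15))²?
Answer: 78400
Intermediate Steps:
M(r, E) = 7 - E - r - r² (M(r, E) = 3 - (r*r + ((r + E) - 4)) = 3 - (r² + ((E + r) - 4)) = 3 - (r² + (-4 + E + r)) = 3 - (-4 + E + r + r²) = 3 + (4 - E - r - r²) = 7 - E - r - r²)
(160 + M(-22, -15))² = (160 + (7 - 1*(-15) - 1*(-22) - 1*(-22)²))² = (160 + (7 + 15 + 22 - 1*484))² = (160 + (7 + 15 + 22 - 484))² = (160 - 440)² = (-280)² = 78400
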